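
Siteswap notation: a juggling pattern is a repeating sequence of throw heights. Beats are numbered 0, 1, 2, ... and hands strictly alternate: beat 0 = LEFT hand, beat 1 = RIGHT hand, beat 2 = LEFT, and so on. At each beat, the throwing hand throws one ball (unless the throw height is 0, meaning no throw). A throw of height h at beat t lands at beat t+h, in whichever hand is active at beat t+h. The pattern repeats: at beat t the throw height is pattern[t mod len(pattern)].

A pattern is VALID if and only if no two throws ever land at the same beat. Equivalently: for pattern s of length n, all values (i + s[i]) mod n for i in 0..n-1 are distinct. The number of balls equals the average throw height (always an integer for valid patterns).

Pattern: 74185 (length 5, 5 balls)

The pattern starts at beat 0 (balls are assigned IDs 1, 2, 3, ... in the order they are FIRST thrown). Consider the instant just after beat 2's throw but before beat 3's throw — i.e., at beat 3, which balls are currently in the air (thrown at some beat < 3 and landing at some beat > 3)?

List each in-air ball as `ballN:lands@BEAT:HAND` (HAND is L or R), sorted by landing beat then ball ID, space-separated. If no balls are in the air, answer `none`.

Beat 0 (L): throw ball1 h=7 -> lands@7:R; in-air after throw: [b1@7:R]
Beat 1 (R): throw ball2 h=4 -> lands@5:R; in-air after throw: [b2@5:R b1@7:R]
Beat 2 (L): throw ball3 h=1 -> lands@3:R; in-air after throw: [b3@3:R b2@5:R b1@7:R]
Beat 3 (R): throw ball3 h=8 -> lands@11:R; in-air after throw: [b2@5:R b1@7:R b3@11:R]

Answer: ball2:lands@5:R ball1:lands@7:R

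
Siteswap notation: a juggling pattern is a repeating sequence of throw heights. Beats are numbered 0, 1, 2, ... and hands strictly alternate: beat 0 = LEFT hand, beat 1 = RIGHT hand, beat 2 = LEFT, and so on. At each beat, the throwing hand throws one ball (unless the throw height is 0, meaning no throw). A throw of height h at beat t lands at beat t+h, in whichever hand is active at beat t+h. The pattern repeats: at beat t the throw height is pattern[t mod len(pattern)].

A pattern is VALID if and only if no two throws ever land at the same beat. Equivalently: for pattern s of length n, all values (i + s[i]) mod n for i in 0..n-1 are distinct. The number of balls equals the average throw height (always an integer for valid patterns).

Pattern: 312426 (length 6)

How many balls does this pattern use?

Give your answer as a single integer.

Pattern = [3, 1, 2, 4, 2, 6], length n = 6
  position 0: throw height = 3, running sum = 3
  position 1: throw height = 1, running sum = 4
  position 2: throw height = 2, running sum = 6
  position 3: throw height = 4, running sum = 10
  position 4: throw height = 2, running sum = 12
  position 5: throw height = 6, running sum = 18
Total sum = 18; balls = sum / n = 18 / 6 = 3

Answer: 3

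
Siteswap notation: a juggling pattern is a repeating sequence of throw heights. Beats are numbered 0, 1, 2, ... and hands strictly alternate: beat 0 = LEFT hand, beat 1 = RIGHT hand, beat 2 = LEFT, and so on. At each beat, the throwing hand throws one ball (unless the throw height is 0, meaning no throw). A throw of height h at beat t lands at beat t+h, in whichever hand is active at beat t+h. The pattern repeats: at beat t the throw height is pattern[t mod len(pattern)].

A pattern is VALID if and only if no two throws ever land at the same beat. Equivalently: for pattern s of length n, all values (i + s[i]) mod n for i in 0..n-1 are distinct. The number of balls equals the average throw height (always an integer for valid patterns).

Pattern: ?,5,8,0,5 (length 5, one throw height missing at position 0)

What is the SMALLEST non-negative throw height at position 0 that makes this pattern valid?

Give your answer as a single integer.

Answer: 2

Derivation:
i=0: s[i]=? (unknown)
i=1: (1 + 5) mod 5 = 1
i=2: (2 + 8) mod 5 = 0
i=3: (3 + 0) mod 5 = 3
i=4: (4 + 5) mod 5 = 4
Known residues: [0, 1, 3, 4]; need a permutation of 0..4, so missing residue r = 2
Need (0 + s) mod 5 = 2; smallest s = (2 - 0) mod 5 = 2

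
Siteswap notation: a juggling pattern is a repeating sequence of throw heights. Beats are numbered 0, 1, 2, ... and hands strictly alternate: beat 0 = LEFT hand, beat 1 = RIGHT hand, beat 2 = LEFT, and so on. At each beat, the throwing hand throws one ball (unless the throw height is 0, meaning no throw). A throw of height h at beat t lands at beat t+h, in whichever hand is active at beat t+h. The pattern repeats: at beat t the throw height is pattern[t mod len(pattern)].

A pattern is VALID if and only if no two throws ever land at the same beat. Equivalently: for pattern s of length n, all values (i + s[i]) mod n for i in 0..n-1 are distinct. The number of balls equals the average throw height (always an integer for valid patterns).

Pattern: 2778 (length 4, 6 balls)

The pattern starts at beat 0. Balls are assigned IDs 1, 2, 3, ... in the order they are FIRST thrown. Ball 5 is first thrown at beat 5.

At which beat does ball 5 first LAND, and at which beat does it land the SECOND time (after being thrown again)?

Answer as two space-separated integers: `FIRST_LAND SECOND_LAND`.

Answer: 12 14

Derivation:
Beat 0 (L): throw ball1 h=2 -> lands@2:L; in-air after throw: [b1@2:L]
Beat 1 (R): throw ball2 h=7 -> lands@8:L; in-air after throw: [b1@2:L b2@8:L]
Beat 2 (L): throw ball1 h=7 -> lands@9:R; in-air after throw: [b2@8:L b1@9:R]
Beat 3 (R): throw ball3 h=8 -> lands@11:R; in-air after throw: [b2@8:L b1@9:R b3@11:R]
Beat 4 (L): throw ball4 h=2 -> lands@6:L; in-air after throw: [b4@6:L b2@8:L b1@9:R b3@11:R]
Beat 5 (R): throw ball5 h=7 -> lands@12:L; in-air after throw: [b4@6:L b2@8:L b1@9:R b3@11:R b5@12:L]
Beat 6 (L): throw ball4 h=7 -> lands@13:R; in-air after throw: [b2@8:L b1@9:R b3@11:R b5@12:L b4@13:R]
Beat 7 (R): throw ball6 h=8 -> lands@15:R; in-air after throw: [b2@8:L b1@9:R b3@11:R b5@12:L b4@13:R b6@15:R]
Beat 8 (L): throw ball2 h=2 -> lands@10:L; in-air after throw: [b1@9:R b2@10:L b3@11:R b5@12:L b4@13:R b6@15:R]
Beat 9 (R): throw ball1 h=7 -> lands@16:L; in-air after throw: [b2@10:L b3@11:R b5@12:L b4@13:R b6@15:R b1@16:L]
Beat 10 (L): throw ball2 h=7 -> lands@17:R; in-air after throw: [b3@11:R b5@12:L b4@13:R b6@15:R b1@16:L b2@17:R]
Beat 11 (R): throw ball3 h=8 -> lands@19:R; in-air after throw: [b5@12:L b4@13:R b6@15:R b1@16:L b2@17:R b3@19:R]
Beat 12 (L): throw ball5 h=2 -> lands@14:L; in-air after throw: [b4@13:R b5@14:L b6@15:R b1@16:L b2@17:R b3@19:R]
Beat 13 (R): throw ball4 h=7 -> lands@20:L; in-air after throw: [b5@14:L b6@15:R b1@16:L b2@17:R b3@19:R b4@20:L]
Beat 14 (L): throw ball5 h=7 -> lands@21:R; in-air after throw: [b6@15:R b1@16:L b2@17:R b3@19:R b4@20:L b5@21:R]
Ball 5: thrown@5 h=7 -> first land @12; rethrown@12 h=2 -> second land @14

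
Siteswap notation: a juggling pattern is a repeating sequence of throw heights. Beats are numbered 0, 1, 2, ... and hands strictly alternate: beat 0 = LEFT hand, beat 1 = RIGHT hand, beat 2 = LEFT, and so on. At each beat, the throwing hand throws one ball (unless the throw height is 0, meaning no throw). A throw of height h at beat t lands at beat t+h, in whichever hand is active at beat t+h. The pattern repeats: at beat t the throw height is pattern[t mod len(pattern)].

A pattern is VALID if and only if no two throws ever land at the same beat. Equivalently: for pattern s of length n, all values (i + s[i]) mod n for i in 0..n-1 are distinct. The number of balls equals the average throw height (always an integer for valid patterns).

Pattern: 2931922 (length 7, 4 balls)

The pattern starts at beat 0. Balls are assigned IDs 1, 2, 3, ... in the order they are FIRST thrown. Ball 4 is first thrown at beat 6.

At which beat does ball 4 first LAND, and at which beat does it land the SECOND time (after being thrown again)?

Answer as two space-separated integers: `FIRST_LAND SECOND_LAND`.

Beat 0 (L): throw ball1 h=2 -> lands@2:L; in-air after throw: [b1@2:L]
Beat 1 (R): throw ball2 h=9 -> lands@10:L; in-air after throw: [b1@2:L b2@10:L]
Beat 2 (L): throw ball1 h=3 -> lands@5:R; in-air after throw: [b1@5:R b2@10:L]
Beat 3 (R): throw ball3 h=1 -> lands@4:L; in-air after throw: [b3@4:L b1@5:R b2@10:L]
Beat 4 (L): throw ball3 h=9 -> lands@13:R; in-air after throw: [b1@5:R b2@10:L b3@13:R]
Beat 5 (R): throw ball1 h=2 -> lands@7:R; in-air after throw: [b1@7:R b2@10:L b3@13:R]
Beat 6 (L): throw ball4 h=2 -> lands@8:L; in-air after throw: [b1@7:R b4@8:L b2@10:L b3@13:R]
Beat 7 (R): throw ball1 h=2 -> lands@9:R; in-air after throw: [b4@8:L b1@9:R b2@10:L b3@13:R]
Beat 8 (L): throw ball4 h=9 -> lands@17:R; in-air after throw: [b1@9:R b2@10:L b3@13:R b4@17:R]
Beat 9 (R): throw ball1 h=3 -> lands@12:L; in-air after throw: [b2@10:L b1@12:L b3@13:R b4@17:R]
Beat 10 (L): throw ball2 h=1 -> lands@11:R; in-air after throw: [b2@11:R b1@12:L b3@13:R b4@17:R]
Beat 11 (R): throw ball2 h=9 -> lands@20:L; in-air after throw: [b1@12:L b3@13:R b4@17:R b2@20:L]
Beat 12 (L): throw ball1 h=2 -> lands@14:L; in-air after throw: [b3@13:R b1@14:L b4@17:R b2@20:L]
Ball 4: thrown@6 h=2 -> first land @8; rethrown@8 h=9 -> second land @17

Answer: 8 17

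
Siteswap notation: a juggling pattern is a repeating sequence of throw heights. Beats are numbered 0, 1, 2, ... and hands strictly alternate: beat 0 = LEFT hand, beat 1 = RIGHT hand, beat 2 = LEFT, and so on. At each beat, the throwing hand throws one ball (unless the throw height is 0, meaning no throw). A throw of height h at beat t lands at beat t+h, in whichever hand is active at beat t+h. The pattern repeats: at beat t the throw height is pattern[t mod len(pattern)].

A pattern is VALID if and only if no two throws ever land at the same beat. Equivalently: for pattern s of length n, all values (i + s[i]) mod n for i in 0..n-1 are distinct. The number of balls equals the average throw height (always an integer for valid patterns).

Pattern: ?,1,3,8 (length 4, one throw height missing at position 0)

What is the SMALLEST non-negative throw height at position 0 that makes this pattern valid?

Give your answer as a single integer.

i=0: s[i]=? (unknown)
i=1: (1 + 1) mod 4 = 2
i=2: (2 + 3) mod 4 = 1
i=3: (3 + 8) mod 4 = 3
Known residues: [1, 2, 3]; need a permutation of 0..3, so missing residue r = 0
Need (0 + s) mod 4 = 0; smallest s = (0 - 0) mod 4 = 0

Answer: 0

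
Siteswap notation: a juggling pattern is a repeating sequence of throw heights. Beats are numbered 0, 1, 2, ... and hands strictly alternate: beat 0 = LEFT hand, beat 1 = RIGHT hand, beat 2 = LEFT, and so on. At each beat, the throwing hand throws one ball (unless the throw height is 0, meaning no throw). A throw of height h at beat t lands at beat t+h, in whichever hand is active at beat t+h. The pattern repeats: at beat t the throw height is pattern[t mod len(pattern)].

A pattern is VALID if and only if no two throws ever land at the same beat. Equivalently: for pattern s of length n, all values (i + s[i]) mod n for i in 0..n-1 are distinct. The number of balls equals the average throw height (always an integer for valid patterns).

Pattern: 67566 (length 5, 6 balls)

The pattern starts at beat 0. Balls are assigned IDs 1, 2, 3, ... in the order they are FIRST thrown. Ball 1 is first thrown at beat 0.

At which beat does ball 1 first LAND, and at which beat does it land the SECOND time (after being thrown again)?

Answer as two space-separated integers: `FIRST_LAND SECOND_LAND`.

Answer: 6 13

Derivation:
Beat 0 (L): throw ball1 h=6 -> lands@6:L; in-air after throw: [b1@6:L]
Beat 1 (R): throw ball2 h=7 -> lands@8:L; in-air after throw: [b1@6:L b2@8:L]
Beat 2 (L): throw ball3 h=5 -> lands@7:R; in-air after throw: [b1@6:L b3@7:R b2@8:L]
Beat 3 (R): throw ball4 h=6 -> lands@9:R; in-air after throw: [b1@6:L b3@7:R b2@8:L b4@9:R]
Beat 4 (L): throw ball5 h=6 -> lands@10:L; in-air after throw: [b1@6:L b3@7:R b2@8:L b4@9:R b5@10:L]
Beat 5 (R): throw ball6 h=6 -> lands@11:R; in-air after throw: [b1@6:L b3@7:R b2@8:L b4@9:R b5@10:L b6@11:R]
Beat 6 (L): throw ball1 h=7 -> lands@13:R; in-air after throw: [b3@7:R b2@8:L b4@9:R b5@10:L b6@11:R b1@13:R]
Beat 7 (R): throw ball3 h=5 -> lands@12:L; in-air after throw: [b2@8:L b4@9:R b5@10:L b6@11:R b3@12:L b1@13:R]
Beat 8 (L): throw ball2 h=6 -> lands@14:L; in-air after throw: [b4@9:R b5@10:L b6@11:R b3@12:L b1@13:R b2@14:L]
Beat 9 (R): throw ball4 h=6 -> lands@15:R; in-air after throw: [b5@10:L b6@11:R b3@12:L b1@13:R b2@14:L b4@15:R]
Beat 10 (L): throw ball5 h=6 -> lands@16:L; in-air after throw: [b6@11:R b3@12:L b1@13:R b2@14:L b4@15:R b5@16:L]
Beat 11 (R): throw ball6 h=7 -> lands@18:L; in-air after throw: [b3@12:L b1@13:R b2@14:L b4@15:R b5@16:L b6@18:L]
Beat 12 (L): throw ball3 h=5 -> lands@17:R; in-air after throw: [b1@13:R b2@14:L b4@15:R b5@16:L b3@17:R b6@18:L]
Beat 13 (R): throw ball1 h=6 -> lands@19:R; in-air after throw: [b2@14:L b4@15:R b5@16:L b3@17:R b6@18:L b1@19:R]
Ball 1: thrown@0 h=6 -> first land @6; rethrown@6 h=7 -> second land @13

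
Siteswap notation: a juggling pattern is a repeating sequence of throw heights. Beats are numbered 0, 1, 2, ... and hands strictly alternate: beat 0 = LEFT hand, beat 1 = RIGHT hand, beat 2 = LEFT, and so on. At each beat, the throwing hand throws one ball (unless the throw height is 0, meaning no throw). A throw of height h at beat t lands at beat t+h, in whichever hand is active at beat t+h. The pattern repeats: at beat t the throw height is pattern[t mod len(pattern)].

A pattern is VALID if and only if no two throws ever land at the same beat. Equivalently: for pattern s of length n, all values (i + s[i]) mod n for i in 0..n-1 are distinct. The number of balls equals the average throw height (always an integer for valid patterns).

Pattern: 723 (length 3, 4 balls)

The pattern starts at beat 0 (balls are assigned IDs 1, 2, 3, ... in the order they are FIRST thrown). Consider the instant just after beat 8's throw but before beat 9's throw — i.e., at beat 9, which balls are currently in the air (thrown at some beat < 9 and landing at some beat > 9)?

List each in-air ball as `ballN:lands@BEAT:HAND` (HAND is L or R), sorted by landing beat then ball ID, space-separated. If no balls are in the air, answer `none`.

Beat 0 (L): throw ball1 h=7 -> lands@7:R; in-air after throw: [b1@7:R]
Beat 1 (R): throw ball2 h=2 -> lands@3:R; in-air after throw: [b2@3:R b1@7:R]
Beat 2 (L): throw ball3 h=3 -> lands@5:R; in-air after throw: [b2@3:R b3@5:R b1@7:R]
Beat 3 (R): throw ball2 h=7 -> lands@10:L; in-air after throw: [b3@5:R b1@7:R b2@10:L]
Beat 4 (L): throw ball4 h=2 -> lands@6:L; in-air after throw: [b3@5:R b4@6:L b1@7:R b2@10:L]
Beat 5 (R): throw ball3 h=3 -> lands@8:L; in-air after throw: [b4@6:L b1@7:R b3@8:L b2@10:L]
Beat 6 (L): throw ball4 h=7 -> lands@13:R; in-air after throw: [b1@7:R b3@8:L b2@10:L b4@13:R]
Beat 7 (R): throw ball1 h=2 -> lands@9:R; in-air after throw: [b3@8:L b1@9:R b2@10:L b4@13:R]
Beat 8 (L): throw ball3 h=3 -> lands@11:R; in-air after throw: [b1@9:R b2@10:L b3@11:R b4@13:R]
Beat 9 (R): throw ball1 h=7 -> lands@16:L; in-air after throw: [b2@10:L b3@11:R b4@13:R b1@16:L]

Answer: ball2:lands@10:L ball3:lands@11:R ball4:lands@13:R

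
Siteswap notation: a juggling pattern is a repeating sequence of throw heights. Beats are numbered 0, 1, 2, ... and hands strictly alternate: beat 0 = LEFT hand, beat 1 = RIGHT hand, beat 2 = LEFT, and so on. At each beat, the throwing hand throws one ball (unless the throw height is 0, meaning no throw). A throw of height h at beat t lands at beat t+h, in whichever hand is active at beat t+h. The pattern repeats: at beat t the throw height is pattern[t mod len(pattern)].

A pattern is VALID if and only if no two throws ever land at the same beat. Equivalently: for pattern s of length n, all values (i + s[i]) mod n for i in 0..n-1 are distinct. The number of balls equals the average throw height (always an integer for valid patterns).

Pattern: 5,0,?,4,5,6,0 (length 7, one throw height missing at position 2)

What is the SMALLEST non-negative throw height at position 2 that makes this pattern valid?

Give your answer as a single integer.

i=0: (0 + 5) mod 7 = 5
i=1: (1 + 0) mod 7 = 1
i=2: s[i]=? (unknown)
i=3: (3 + 4) mod 7 = 0
i=4: (4 + 5) mod 7 = 2
i=5: (5 + 6) mod 7 = 4
i=6: (6 + 0) mod 7 = 6
Known residues: [0, 1, 2, 4, 5, 6]; need a permutation of 0..6, so missing residue r = 3
Need (2 + s) mod 7 = 3; smallest s = (3 - 2) mod 7 = 1

Answer: 1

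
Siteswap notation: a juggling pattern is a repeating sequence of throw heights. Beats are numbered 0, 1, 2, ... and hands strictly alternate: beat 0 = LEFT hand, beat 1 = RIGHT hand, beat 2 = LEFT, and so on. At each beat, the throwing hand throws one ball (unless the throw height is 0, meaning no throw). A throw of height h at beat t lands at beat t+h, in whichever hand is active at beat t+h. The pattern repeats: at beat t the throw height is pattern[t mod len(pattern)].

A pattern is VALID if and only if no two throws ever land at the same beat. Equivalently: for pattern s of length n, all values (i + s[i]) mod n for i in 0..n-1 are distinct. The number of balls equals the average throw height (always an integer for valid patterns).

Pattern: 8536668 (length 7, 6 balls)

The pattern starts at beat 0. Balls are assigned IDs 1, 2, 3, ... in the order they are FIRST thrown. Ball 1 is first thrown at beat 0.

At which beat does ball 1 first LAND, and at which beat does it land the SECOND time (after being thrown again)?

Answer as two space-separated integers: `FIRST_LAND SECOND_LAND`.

Beat 0 (L): throw ball1 h=8 -> lands@8:L; in-air after throw: [b1@8:L]
Beat 1 (R): throw ball2 h=5 -> lands@6:L; in-air after throw: [b2@6:L b1@8:L]
Beat 2 (L): throw ball3 h=3 -> lands@5:R; in-air after throw: [b3@5:R b2@6:L b1@8:L]
Beat 3 (R): throw ball4 h=6 -> lands@9:R; in-air after throw: [b3@5:R b2@6:L b1@8:L b4@9:R]
Beat 4 (L): throw ball5 h=6 -> lands@10:L; in-air after throw: [b3@5:R b2@6:L b1@8:L b4@9:R b5@10:L]
Beat 5 (R): throw ball3 h=6 -> lands@11:R; in-air after throw: [b2@6:L b1@8:L b4@9:R b5@10:L b3@11:R]
Beat 6 (L): throw ball2 h=8 -> lands@14:L; in-air after throw: [b1@8:L b4@9:R b5@10:L b3@11:R b2@14:L]
Beat 7 (R): throw ball6 h=8 -> lands@15:R; in-air after throw: [b1@8:L b4@9:R b5@10:L b3@11:R b2@14:L b6@15:R]
Beat 8 (L): throw ball1 h=5 -> lands@13:R; in-air after throw: [b4@9:R b5@10:L b3@11:R b1@13:R b2@14:L b6@15:R]
Beat 9 (R): throw ball4 h=3 -> lands@12:L; in-air after throw: [b5@10:L b3@11:R b4@12:L b1@13:R b2@14:L b6@15:R]
Beat 10 (L): throw ball5 h=6 -> lands@16:L; in-air after throw: [b3@11:R b4@12:L b1@13:R b2@14:L b6@15:R b5@16:L]
Beat 11 (R): throw ball3 h=6 -> lands@17:R; in-air after throw: [b4@12:L b1@13:R b2@14:L b6@15:R b5@16:L b3@17:R]
Beat 12 (L): throw ball4 h=6 -> lands@18:L; in-air after throw: [b1@13:R b2@14:L b6@15:R b5@16:L b3@17:R b4@18:L]
Beat 13 (R): throw ball1 h=8 -> lands@21:R; in-air after throw: [b2@14:L b6@15:R b5@16:L b3@17:R b4@18:L b1@21:R]
Ball 1: thrown@0 h=8 -> first land @8; rethrown@8 h=5 -> second land @13

Answer: 8 13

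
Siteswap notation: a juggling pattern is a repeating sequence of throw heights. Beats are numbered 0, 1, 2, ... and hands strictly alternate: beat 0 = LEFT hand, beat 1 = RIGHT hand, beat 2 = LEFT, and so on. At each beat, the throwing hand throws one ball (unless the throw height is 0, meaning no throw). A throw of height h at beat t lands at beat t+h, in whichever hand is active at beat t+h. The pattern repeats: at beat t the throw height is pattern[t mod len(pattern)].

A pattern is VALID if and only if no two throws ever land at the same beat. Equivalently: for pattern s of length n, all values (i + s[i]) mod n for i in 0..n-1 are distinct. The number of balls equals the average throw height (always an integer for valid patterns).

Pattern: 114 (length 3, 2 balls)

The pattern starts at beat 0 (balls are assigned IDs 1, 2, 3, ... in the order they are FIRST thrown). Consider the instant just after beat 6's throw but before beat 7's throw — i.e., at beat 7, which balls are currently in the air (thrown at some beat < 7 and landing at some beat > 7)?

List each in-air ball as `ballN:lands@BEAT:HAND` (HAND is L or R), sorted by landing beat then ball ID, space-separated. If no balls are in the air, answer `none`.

Answer: ball2:lands@9:R

Derivation:
Beat 0 (L): throw ball1 h=1 -> lands@1:R; in-air after throw: [b1@1:R]
Beat 1 (R): throw ball1 h=1 -> lands@2:L; in-air after throw: [b1@2:L]
Beat 2 (L): throw ball1 h=4 -> lands@6:L; in-air after throw: [b1@6:L]
Beat 3 (R): throw ball2 h=1 -> lands@4:L; in-air after throw: [b2@4:L b1@6:L]
Beat 4 (L): throw ball2 h=1 -> lands@5:R; in-air after throw: [b2@5:R b1@6:L]
Beat 5 (R): throw ball2 h=4 -> lands@9:R; in-air after throw: [b1@6:L b2@9:R]
Beat 6 (L): throw ball1 h=1 -> lands@7:R; in-air after throw: [b1@7:R b2@9:R]
Beat 7 (R): throw ball1 h=1 -> lands@8:L; in-air after throw: [b1@8:L b2@9:R]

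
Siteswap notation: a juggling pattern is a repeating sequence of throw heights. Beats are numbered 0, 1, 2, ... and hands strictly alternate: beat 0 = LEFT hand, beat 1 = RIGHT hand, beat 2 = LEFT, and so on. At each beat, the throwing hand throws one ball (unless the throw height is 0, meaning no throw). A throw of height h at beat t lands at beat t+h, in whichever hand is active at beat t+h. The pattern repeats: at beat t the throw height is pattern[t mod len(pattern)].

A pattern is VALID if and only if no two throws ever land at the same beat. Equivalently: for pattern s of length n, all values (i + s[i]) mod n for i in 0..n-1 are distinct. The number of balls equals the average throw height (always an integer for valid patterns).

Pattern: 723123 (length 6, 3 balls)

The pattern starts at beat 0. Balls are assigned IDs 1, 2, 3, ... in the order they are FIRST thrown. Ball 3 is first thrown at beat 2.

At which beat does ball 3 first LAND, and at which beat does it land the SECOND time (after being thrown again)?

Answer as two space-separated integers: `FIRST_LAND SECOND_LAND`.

Answer: 5 8

Derivation:
Beat 0 (L): throw ball1 h=7 -> lands@7:R; in-air after throw: [b1@7:R]
Beat 1 (R): throw ball2 h=2 -> lands@3:R; in-air after throw: [b2@3:R b1@7:R]
Beat 2 (L): throw ball3 h=3 -> lands@5:R; in-air after throw: [b2@3:R b3@5:R b1@7:R]
Beat 3 (R): throw ball2 h=1 -> lands@4:L; in-air after throw: [b2@4:L b3@5:R b1@7:R]
Beat 4 (L): throw ball2 h=2 -> lands@6:L; in-air after throw: [b3@5:R b2@6:L b1@7:R]
Beat 5 (R): throw ball3 h=3 -> lands@8:L; in-air after throw: [b2@6:L b1@7:R b3@8:L]
Beat 6 (L): throw ball2 h=7 -> lands@13:R; in-air after throw: [b1@7:R b3@8:L b2@13:R]
Beat 7 (R): throw ball1 h=2 -> lands@9:R; in-air after throw: [b3@8:L b1@9:R b2@13:R]
Beat 8 (L): throw ball3 h=3 -> lands@11:R; in-air after throw: [b1@9:R b3@11:R b2@13:R]
Ball 3: thrown@2 h=3 -> first land @5; rethrown@5 h=3 -> second land @8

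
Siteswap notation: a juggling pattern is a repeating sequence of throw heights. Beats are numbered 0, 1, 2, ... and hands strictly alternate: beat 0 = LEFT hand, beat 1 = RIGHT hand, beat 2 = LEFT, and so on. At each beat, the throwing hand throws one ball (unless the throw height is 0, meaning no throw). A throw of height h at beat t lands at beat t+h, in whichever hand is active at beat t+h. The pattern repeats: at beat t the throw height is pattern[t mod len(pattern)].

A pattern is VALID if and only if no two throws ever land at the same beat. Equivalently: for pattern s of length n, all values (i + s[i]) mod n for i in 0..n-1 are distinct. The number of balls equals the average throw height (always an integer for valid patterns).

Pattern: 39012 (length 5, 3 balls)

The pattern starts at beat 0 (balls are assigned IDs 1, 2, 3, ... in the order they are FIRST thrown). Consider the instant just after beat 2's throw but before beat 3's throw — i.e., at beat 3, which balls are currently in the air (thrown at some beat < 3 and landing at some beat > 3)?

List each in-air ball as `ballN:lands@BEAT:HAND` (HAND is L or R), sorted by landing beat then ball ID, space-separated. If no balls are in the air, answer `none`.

Answer: ball2:lands@10:L

Derivation:
Beat 0 (L): throw ball1 h=3 -> lands@3:R; in-air after throw: [b1@3:R]
Beat 1 (R): throw ball2 h=9 -> lands@10:L; in-air after throw: [b1@3:R b2@10:L]
Beat 3 (R): throw ball1 h=1 -> lands@4:L; in-air after throw: [b1@4:L b2@10:L]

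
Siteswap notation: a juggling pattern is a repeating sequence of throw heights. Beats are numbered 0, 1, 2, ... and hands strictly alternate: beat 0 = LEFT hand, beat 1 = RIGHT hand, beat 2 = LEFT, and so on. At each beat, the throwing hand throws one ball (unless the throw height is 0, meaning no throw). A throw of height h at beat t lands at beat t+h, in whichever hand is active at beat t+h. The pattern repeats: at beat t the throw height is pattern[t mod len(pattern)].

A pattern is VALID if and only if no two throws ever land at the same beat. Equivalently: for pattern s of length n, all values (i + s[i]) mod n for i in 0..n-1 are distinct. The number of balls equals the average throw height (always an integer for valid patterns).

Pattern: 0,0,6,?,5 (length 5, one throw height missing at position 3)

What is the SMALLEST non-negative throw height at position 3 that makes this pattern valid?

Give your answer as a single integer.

i=0: (0 + 0) mod 5 = 0
i=1: (1 + 0) mod 5 = 1
i=2: (2 + 6) mod 5 = 3
i=3: s[i]=? (unknown)
i=4: (4 + 5) mod 5 = 4
Known residues: [0, 1, 3, 4]; need a permutation of 0..4, so missing residue r = 2
Need (3 + s) mod 5 = 2; smallest s = (2 - 3) mod 5 = 4

Answer: 4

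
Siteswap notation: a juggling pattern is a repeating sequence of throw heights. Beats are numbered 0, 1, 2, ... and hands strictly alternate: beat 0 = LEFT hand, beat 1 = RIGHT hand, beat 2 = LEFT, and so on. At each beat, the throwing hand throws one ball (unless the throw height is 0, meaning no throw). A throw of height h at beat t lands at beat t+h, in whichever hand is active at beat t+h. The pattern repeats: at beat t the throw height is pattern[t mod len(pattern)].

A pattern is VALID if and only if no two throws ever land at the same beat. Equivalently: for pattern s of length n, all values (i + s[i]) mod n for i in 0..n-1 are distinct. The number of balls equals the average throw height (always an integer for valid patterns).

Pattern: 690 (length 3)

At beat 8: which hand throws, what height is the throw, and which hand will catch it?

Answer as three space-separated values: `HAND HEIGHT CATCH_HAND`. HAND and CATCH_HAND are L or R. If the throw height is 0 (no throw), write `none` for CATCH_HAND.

Beat 8: 8 mod 2 = 0, so hand = L
Throw height = pattern[8 mod 3] = pattern[2] = 0

Answer: L 0 none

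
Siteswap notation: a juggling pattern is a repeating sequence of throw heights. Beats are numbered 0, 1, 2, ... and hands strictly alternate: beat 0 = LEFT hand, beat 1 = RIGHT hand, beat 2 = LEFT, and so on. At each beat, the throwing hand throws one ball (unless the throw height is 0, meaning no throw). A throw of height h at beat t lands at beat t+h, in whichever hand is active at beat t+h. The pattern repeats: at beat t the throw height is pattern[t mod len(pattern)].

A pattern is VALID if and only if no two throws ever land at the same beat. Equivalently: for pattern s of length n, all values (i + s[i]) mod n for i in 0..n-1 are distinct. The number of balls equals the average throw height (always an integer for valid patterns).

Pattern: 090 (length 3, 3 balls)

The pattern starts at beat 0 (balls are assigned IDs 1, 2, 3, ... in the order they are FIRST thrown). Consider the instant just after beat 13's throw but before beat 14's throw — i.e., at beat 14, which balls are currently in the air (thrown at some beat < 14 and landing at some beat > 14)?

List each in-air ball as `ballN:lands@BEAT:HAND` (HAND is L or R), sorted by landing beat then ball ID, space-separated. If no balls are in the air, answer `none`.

Beat 1 (R): throw ball1 h=9 -> lands@10:L; in-air after throw: [b1@10:L]
Beat 4 (L): throw ball2 h=9 -> lands@13:R; in-air after throw: [b1@10:L b2@13:R]
Beat 7 (R): throw ball3 h=9 -> lands@16:L; in-air after throw: [b1@10:L b2@13:R b3@16:L]
Beat 10 (L): throw ball1 h=9 -> lands@19:R; in-air after throw: [b2@13:R b3@16:L b1@19:R]
Beat 13 (R): throw ball2 h=9 -> lands@22:L; in-air after throw: [b3@16:L b1@19:R b2@22:L]

Answer: ball3:lands@16:L ball1:lands@19:R ball2:lands@22:L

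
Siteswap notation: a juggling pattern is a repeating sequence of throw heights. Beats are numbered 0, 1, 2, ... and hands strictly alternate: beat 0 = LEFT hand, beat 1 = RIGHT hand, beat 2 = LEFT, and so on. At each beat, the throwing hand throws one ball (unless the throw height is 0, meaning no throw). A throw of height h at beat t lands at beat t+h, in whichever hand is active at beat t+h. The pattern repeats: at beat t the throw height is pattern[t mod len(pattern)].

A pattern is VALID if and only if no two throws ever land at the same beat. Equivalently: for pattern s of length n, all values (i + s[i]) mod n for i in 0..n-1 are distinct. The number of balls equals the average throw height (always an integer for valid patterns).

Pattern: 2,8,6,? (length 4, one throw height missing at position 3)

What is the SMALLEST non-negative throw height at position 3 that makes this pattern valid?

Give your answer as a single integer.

i=0: (0 + 2) mod 4 = 2
i=1: (1 + 8) mod 4 = 1
i=2: (2 + 6) mod 4 = 0
i=3: s[i]=? (unknown)
Known residues: [0, 1, 2]; need a permutation of 0..3, so missing residue r = 3
Need (3 + s) mod 4 = 3; smallest s = (3 - 3) mod 4 = 0

Answer: 0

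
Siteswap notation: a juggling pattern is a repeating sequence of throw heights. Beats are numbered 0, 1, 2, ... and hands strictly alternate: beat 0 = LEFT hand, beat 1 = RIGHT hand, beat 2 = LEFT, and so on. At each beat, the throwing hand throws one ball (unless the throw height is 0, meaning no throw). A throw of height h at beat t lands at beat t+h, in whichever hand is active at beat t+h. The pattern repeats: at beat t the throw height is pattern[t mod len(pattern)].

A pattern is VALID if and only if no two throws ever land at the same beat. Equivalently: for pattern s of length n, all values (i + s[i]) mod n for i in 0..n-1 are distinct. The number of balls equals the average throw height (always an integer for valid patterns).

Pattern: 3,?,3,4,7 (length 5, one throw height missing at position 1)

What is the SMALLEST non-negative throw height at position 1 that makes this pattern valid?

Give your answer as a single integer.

Answer: 3

Derivation:
i=0: (0 + 3) mod 5 = 3
i=1: s[i]=? (unknown)
i=2: (2 + 3) mod 5 = 0
i=3: (3 + 4) mod 5 = 2
i=4: (4 + 7) mod 5 = 1
Known residues: [0, 1, 2, 3]; need a permutation of 0..4, so missing residue r = 4
Need (1 + s) mod 5 = 4; smallest s = (4 - 1) mod 5 = 3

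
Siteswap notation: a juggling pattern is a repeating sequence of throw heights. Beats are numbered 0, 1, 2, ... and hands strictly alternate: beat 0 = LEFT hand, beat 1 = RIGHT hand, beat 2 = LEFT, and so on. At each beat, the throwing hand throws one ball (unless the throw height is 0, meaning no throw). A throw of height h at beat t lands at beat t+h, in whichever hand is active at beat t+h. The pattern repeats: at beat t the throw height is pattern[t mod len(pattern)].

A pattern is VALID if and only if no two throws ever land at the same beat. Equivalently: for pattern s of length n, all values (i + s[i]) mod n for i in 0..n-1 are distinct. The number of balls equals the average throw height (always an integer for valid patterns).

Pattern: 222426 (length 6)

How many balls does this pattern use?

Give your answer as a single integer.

Answer: 3

Derivation:
Pattern = [2, 2, 2, 4, 2, 6], length n = 6
  position 0: throw height = 2, running sum = 2
  position 1: throw height = 2, running sum = 4
  position 2: throw height = 2, running sum = 6
  position 3: throw height = 4, running sum = 10
  position 4: throw height = 2, running sum = 12
  position 5: throw height = 6, running sum = 18
Total sum = 18; balls = sum / n = 18 / 6 = 3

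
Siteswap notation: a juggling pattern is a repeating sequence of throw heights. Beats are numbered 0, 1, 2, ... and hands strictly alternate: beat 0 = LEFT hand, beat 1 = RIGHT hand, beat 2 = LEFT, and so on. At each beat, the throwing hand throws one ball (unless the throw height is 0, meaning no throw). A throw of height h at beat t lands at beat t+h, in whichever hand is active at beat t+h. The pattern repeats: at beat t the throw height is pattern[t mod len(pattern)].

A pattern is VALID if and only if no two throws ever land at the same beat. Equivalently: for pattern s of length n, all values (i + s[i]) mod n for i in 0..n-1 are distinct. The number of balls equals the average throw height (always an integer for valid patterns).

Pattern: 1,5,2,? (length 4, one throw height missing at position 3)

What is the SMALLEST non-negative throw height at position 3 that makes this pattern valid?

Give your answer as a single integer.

i=0: (0 + 1) mod 4 = 1
i=1: (1 + 5) mod 4 = 2
i=2: (2 + 2) mod 4 = 0
i=3: s[i]=? (unknown)
Known residues: [0, 1, 2]; need a permutation of 0..3, so missing residue r = 3
Need (3 + s) mod 4 = 3; smallest s = (3 - 3) mod 4 = 0

Answer: 0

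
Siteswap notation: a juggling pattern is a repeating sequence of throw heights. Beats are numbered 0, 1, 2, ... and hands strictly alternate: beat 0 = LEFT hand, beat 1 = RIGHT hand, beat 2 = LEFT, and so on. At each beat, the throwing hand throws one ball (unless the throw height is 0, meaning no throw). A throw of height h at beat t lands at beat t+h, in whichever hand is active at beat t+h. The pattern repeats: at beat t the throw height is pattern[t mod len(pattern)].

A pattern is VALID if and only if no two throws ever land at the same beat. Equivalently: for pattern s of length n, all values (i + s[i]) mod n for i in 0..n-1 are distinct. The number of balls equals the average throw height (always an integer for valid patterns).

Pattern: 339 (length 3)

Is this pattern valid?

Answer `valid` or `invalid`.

Answer: valid

Derivation:
i=0: (i + s[i]) mod n = (0 + 3) mod 3 = 0
i=1: (i + s[i]) mod n = (1 + 3) mod 3 = 1
i=2: (i + s[i]) mod n = (2 + 9) mod 3 = 2
Residues: [0, 1, 2], distinct: True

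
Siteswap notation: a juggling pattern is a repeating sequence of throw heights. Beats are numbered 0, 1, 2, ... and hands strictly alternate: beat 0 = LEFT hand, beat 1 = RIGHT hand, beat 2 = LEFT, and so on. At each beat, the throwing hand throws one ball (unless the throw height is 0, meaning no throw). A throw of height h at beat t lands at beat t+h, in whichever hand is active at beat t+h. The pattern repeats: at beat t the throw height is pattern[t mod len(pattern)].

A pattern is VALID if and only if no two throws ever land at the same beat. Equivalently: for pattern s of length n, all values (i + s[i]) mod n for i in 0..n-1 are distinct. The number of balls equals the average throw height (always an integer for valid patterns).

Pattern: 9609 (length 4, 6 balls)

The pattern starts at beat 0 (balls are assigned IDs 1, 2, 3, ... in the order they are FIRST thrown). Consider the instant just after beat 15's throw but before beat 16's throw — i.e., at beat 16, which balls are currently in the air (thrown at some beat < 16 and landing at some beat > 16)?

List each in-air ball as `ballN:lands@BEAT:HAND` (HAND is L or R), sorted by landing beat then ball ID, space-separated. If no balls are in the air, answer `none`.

Beat 0 (L): throw ball1 h=9 -> lands@9:R; in-air after throw: [b1@9:R]
Beat 1 (R): throw ball2 h=6 -> lands@7:R; in-air after throw: [b2@7:R b1@9:R]
Beat 3 (R): throw ball3 h=9 -> lands@12:L; in-air after throw: [b2@7:R b1@9:R b3@12:L]
Beat 4 (L): throw ball4 h=9 -> lands@13:R; in-air after throw: [b2@7:R b1@9:R b3@12:L b4@13:R]
Beat 5 (R): throw ball5 h=6 -> lands@11:R; in-air after throw: [b2@7:R b1@9:R b5@11:R b3@12:L b4@13:R]
Beat 7 (R): throw ball2 h=9 -> lands@16:L; in-air after throw: [b1@9:R b5@11:R b3@12:L b4@13:R b2@16:L]
Beat 8 (L): throw ball6 h=9 -> lands@17:R; in-air after throw: [b1@9:R b5@11:R b3@12:L b4@13:R b2@16:L b6@17:R]
Beat 9 (R): throw ball1 h=6 -> lands@15:R; in-air after throw: [b5@11:R b3@12:L b4@13:R b1@15:R b2@16:L b6@17:R]
Beat 11 (R): throw ball5 h=9 -> lands@20:L; in-air after throw: [b3@12:L b4@13:R b1@15:R b2@16:L b6@17:R b5@20:L]
Beat 12 (L): throw ball3 h=9 -> lands@21:R; in-air after throw: [b4@13:R b1@15:R b2@16:L b6@17:R b5@20:L b3@21:R]
Beat 13 (R): throw ball4 h=6 -> lands@19:R; in-air after throw: [b1@15:R b2@16:L b6@17:R b4@19:R b5@20:L b3@21:R]
Beat 15 (R): throw ball1 h=9 -> lands@24:L; in-air after throw: [b2@16:L b6@17:R b4@19:R b5@20:L b3@21:R b1@24:L]
Beat 16 (L): throw ball2 h=9 -> lands@25:R; in-air after throw: [b6@17:R b4@19:R b5@20:L b3@21:R b1@24:L b2@25:R]

Answer: ball6:lands@17:R ball4:lands@19:R ball5:lands@20:L ball3:lands@21:R ball1:lands@24:L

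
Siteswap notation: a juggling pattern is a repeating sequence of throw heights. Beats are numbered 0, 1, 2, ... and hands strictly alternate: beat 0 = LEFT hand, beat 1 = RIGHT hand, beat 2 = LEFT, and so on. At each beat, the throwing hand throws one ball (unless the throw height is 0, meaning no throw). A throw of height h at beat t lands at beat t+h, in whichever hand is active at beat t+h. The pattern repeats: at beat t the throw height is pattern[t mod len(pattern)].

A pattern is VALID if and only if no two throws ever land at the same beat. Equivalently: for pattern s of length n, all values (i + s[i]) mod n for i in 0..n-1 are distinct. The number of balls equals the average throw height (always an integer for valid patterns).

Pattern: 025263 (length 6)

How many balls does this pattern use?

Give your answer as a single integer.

Pattern = [0, 2, 5, 2, 6, 3], length n = 6
  position 0: throw height = 0, running sum = 0
  position 1: throw height = 2, running sum = 2
  position 2: throw height = 5, running sum = 7
  position 3: throw height = 2, running sum = 9
  position 4: throw height = 6, running sum = 15
  position 5: throw height = 3, running sum = 18
Total sum = 18; balls = sum / n = 18 / 6 = 3

Answer: 3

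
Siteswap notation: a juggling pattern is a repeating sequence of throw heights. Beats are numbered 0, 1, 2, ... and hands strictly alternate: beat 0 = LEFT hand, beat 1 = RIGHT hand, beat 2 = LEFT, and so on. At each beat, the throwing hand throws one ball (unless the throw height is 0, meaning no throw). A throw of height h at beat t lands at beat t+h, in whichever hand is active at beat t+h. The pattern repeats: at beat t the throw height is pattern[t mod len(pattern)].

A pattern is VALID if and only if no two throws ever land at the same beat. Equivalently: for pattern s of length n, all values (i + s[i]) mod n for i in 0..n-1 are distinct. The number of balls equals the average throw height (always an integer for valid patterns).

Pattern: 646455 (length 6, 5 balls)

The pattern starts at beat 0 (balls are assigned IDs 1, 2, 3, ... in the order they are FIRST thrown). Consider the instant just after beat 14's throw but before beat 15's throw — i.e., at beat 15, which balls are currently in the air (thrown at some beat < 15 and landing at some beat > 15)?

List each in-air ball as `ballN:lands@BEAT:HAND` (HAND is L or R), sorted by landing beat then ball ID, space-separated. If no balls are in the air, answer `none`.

Answer: ball4:lands@16:L ball5:lands@17:R ball1:lands@18:L ball3:lands@20:L

Derivation:
Beat 0 (L): throw ball1 h=6 -> lands@6:L; in-air after throw: [b1@6:L]
Beat 1 (R): throw ball2 h=4 -> lands@5:R; in-air after throw: [b2@5:R b1@6:L]
Beat 2 (L): throw ball3 h=6 -> lands@8:L; in-air after throw: [b2@5:R b1@6:L b3@8:L]
Beat 3 (R): throw ball4 h=4 -> lands@7:R; in-air after throw: [b2@5:R b1@6:L b4@7:R b3@8:L]
Beat 4 (L): throw ball5 h=5 -> lands@9:R; in-air after throw: [b2@5:R b1@6:L b4@7:R b3@8:L b5@9:R]
Beat 5 (R): throw ball2 h=5 -> lands@10:L; in-air after throw: [b1@6:L b4@7:R b3@8:L b5@9:R b2@10:L]
Beat 6 (L): throw ball1 h=6 -> lands@12:L; in-air after throw: [b4@7:R b3@8:L b5@9:R b2@10:L b1@12:L]
Beat 7 (R): throw ball4 h=4 -> lands@11:R; in-air after throw: [b3@8:L b5@9:R b2@10:L b4@11:R b1@12:L]
Beat 8 (L): throw ball3 h=6 -> lands@14:L; in-air after throw: [b5@9:R b2@10:L b4@11:R b1@12:L b3@14:L]
Beat 9 (R): throw ball5 h=4 -> lands@13:R; in-air after throw: [b2@10:L b4@11:R b1@12:L b5@13:R b3@14:L]
Beat 10 (L): throw ball2 h=5 -> lands@15:R; in-air after throw: [b4@11:R b1@12:L b5@13:R b3@14:L b2@15:R]
Beat 11 (R): throw ball4 h=5 -> lands@16:L; in-air after throw: [b1@12:L b5@13:R b3@14:L b2@15:R b4@16:L]
Beat 12 (L): throw ball1 h=6 -> lands@18:L; in-air after throw: [b5@13:R b3@14:L b2@15:R b4@16:L b1@18:L]
Beat 13 (R): throw ball5 h=4 -> lands@17:R; in-air after throw: [b3@14:L b2@15:R b4@16:L b5@17:R b1@18:L]
Beat 14 (L): throw ball3 h=6 -> lands@20:L; in-air after throw: [b2@15:R b4@16:L b5@17:R b1@18:L b3@20:L]
Beat 15 (R): throw ball2 h=4 -> lands@19:R; in-air after throw: [b4@16:L b5@17:R b1@18:L b2@19:R b3@20:L]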